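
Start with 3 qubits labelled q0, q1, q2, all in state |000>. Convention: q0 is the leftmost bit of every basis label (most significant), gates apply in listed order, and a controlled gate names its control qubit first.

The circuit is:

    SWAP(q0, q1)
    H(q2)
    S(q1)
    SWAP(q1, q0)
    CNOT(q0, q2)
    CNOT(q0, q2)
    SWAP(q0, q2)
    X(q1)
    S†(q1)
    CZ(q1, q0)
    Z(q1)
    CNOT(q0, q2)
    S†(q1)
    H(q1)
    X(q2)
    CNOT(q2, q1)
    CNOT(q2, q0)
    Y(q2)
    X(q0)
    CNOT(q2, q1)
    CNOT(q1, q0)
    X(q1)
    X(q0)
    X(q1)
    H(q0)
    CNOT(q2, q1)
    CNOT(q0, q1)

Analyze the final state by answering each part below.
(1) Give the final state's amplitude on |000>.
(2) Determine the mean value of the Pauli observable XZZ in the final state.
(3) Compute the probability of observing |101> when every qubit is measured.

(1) The amplitude on |000> is sqrt(2)*I/4.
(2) The observable XZZ averages to -1.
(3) Outcome |101> occurs with probability 1/8.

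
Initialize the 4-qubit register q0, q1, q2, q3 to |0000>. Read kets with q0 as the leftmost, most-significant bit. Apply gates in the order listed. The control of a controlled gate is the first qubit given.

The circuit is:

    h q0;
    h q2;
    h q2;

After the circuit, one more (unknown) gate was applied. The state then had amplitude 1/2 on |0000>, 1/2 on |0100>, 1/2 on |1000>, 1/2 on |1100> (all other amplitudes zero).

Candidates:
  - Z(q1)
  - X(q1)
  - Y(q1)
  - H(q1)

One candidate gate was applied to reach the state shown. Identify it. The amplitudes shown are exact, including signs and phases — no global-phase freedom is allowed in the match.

It was H(q1) that produced the state shown.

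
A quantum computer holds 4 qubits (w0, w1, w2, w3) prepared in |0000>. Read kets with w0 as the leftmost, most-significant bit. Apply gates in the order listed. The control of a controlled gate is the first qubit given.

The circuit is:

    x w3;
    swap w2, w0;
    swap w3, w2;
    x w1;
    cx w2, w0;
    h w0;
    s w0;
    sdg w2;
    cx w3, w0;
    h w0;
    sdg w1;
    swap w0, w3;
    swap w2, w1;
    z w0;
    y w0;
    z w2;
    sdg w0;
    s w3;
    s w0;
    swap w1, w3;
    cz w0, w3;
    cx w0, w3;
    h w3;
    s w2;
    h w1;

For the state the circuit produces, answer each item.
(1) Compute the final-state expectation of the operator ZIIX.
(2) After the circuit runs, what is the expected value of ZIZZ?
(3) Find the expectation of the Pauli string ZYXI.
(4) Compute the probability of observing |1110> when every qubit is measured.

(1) In the final state, ZIIX has expectation -1.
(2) The expectation value of ZIZZ is 0.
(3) The observable ZYXI averages to 0.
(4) The probability of measuring |1110> is 1/2.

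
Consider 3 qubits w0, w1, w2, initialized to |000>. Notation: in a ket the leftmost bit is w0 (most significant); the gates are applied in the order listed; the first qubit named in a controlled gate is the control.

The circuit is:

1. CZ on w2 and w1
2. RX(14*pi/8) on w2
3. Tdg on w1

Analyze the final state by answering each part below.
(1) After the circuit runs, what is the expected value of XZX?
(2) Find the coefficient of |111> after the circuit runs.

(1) In the final state, XZX has expectation 0.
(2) The final state's coefficient on |111> equals 0.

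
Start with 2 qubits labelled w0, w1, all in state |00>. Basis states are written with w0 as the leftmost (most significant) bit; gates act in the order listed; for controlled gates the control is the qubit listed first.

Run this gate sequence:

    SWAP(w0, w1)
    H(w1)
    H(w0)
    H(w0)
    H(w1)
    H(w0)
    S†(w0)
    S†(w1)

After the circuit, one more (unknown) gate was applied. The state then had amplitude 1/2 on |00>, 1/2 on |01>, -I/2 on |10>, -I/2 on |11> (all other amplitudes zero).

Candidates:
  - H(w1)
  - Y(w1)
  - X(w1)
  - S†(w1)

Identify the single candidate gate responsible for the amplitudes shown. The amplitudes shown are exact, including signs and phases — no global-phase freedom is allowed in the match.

The unique candidate consistent with the amplitudes is H(w1). Key observation: steps 2-5 multiply out to the identity, so the circuit reduces to the remaining gates.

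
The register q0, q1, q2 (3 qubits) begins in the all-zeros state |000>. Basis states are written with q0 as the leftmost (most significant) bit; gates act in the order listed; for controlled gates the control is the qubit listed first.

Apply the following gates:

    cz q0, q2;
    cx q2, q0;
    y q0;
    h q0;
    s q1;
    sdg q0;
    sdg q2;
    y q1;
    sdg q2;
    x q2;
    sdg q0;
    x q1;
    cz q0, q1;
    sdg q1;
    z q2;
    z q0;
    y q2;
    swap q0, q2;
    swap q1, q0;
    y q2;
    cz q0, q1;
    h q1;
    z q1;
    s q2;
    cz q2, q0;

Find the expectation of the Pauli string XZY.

In the final state, XZY has expectation 0.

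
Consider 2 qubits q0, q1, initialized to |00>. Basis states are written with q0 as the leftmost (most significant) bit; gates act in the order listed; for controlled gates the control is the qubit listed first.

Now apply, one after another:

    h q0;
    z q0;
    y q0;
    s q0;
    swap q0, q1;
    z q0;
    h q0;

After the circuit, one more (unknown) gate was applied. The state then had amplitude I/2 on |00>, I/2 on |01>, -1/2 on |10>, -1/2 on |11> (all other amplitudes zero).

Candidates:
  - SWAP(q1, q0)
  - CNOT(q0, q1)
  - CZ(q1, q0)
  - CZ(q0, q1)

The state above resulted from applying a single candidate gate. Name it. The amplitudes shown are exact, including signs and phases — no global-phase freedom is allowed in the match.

The unique candidate consistent with the amplitudes is SWAP(q1, q0).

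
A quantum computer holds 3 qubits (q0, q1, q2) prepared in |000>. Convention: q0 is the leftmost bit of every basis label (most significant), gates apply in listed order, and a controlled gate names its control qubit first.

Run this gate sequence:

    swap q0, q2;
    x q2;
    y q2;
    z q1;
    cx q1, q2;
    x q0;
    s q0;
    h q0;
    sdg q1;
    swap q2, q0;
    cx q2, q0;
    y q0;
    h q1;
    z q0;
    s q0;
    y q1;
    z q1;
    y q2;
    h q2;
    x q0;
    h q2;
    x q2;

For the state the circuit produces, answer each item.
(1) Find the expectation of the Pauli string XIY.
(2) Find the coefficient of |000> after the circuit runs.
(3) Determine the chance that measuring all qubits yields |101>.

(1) The observable XIY averages to -1.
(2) |000> carries amplitude 1/2 in the final state.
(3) The probability of measuring |101> is 1/4.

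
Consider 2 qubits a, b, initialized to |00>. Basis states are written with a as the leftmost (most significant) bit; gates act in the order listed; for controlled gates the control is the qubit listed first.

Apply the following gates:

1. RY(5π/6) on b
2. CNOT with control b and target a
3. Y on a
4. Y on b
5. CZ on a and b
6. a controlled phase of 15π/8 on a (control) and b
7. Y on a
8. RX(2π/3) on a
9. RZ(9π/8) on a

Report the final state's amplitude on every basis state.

The final amplitudes are (sqrt(6) + 3*sqrt(2))*exp(7*I*pi/16)/8 on |00>, (-sqrt(2) + sqrt(6))*exp(13*I*pi/16)/8 on |01>, (sqrt(2) + sqrt(6))*exp(I*pi/16)/8 on |10>, (-3*sqrt(2) + sqrt(6))*exp(7*I*pi/16)/8 on |11>.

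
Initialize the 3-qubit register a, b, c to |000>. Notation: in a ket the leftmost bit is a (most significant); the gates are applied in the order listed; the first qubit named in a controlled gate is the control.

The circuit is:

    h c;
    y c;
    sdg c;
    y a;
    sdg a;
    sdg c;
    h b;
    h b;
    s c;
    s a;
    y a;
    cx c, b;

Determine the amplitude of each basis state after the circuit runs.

After the circuit, the state carries amplitude -sqrt(2)*I/2 on |000>, sqrt(2)/2 on |011>, and 0 on every other basis state. Key observation: gates 4-11 undo each other exactly, leaving only the rest of the circuit to track.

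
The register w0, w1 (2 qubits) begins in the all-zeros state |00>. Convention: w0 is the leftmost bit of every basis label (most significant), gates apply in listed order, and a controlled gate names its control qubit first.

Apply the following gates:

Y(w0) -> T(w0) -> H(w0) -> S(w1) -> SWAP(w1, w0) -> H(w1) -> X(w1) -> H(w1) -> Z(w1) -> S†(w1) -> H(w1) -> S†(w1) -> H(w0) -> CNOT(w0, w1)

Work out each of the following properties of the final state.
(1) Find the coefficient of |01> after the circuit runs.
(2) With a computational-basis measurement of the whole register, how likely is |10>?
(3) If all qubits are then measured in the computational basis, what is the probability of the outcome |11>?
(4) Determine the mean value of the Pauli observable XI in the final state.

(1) |01> carries amplitude 1/2 in the final state. Key observation: steps 6-9 multiply out to the identity, so the circuit reduces to the remaining gates.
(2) Outcome |10> occurs with probability 1/4.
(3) The probability of measuring |11> is 1/4.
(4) In the final state, XI has expectation -1.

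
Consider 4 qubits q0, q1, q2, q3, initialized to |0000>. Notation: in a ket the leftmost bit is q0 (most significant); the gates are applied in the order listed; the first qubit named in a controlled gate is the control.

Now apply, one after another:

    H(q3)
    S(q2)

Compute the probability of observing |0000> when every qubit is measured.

A full measurement returns |0000> with probability 1/2.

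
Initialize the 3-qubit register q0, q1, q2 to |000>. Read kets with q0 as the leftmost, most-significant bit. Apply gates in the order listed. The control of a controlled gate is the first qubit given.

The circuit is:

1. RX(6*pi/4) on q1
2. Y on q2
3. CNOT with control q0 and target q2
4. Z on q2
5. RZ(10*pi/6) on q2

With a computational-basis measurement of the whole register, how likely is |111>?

A full measurement returns |111> with probability 0.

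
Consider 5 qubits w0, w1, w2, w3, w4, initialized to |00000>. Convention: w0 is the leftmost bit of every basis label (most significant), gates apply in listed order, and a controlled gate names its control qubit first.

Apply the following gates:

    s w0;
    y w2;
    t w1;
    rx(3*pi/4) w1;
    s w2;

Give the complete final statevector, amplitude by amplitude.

After the circuit, the state carries amplitude -sqrt(2 - sqrt(2))/2 on |00100>, I*sqrt(sqrt(2) + 2)/2 on |01100>, and 0 on every other basis state.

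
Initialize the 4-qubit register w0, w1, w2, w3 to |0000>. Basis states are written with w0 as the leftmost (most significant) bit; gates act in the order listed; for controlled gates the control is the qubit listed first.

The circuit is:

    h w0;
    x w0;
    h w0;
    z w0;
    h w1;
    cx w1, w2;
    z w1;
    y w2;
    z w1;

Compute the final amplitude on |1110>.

|1110> carries amplitude 0 in the final state. Key observation: the block from step 1 through step 4 cancels to the identity and can be dropped.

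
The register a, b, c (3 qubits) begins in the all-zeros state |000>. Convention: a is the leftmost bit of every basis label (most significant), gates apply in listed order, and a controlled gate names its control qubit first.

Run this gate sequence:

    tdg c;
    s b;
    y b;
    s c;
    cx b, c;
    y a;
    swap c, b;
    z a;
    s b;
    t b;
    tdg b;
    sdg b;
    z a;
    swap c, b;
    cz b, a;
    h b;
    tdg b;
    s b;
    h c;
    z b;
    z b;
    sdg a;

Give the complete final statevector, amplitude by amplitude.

The final amplitudes are 0 on |000>, 0 on |001>, 0 on |010>, 0 on |011>, -I/2 on |100>, I/2 on |101>, exp(3*I*pi/4)/2 on |110>, -exp(3*I*pi/4)/2 on |111>. Key observation: the block from step 7 through step 14 cancels to the identity and can be dropped.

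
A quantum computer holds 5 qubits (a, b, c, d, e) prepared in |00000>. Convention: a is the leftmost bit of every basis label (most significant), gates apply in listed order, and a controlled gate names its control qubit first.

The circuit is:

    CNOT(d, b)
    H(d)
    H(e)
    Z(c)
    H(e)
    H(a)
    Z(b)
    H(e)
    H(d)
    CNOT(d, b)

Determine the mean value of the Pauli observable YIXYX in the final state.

The observable YIXYX averages to 0.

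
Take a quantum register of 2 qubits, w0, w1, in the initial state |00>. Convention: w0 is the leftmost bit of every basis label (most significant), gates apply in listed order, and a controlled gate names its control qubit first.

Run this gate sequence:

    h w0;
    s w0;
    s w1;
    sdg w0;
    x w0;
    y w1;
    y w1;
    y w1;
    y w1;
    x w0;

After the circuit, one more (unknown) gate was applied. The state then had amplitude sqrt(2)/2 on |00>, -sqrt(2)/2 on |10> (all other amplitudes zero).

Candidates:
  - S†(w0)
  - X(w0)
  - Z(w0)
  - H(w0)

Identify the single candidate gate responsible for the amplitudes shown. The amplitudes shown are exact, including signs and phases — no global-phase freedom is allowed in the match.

It was Z(w0) that produced the state shown.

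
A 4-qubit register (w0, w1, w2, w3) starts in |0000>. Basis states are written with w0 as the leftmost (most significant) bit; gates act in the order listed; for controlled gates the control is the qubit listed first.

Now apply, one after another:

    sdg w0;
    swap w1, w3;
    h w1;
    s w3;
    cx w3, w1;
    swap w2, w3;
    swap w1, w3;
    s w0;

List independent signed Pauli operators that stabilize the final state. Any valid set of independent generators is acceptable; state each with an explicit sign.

One valid set of independent stabilizer generators is +IIIX, +ZIII, +IZII, +IIZI (any independent generating set of the same group is equally correct).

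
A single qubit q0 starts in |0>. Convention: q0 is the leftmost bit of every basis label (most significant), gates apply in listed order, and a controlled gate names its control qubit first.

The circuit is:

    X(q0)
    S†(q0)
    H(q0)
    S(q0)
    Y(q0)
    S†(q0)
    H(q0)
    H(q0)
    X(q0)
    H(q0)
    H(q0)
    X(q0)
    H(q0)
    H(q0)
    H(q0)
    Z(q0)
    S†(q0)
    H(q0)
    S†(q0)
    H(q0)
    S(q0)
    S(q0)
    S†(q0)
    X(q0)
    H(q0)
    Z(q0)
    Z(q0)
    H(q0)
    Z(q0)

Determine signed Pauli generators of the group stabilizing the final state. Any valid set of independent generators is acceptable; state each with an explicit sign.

The final state is stabilized by the group generated by -X; other independent generating sets are equally valid. Key observation: the block from step 25 through step 28 cancels to the identity and can be dropped.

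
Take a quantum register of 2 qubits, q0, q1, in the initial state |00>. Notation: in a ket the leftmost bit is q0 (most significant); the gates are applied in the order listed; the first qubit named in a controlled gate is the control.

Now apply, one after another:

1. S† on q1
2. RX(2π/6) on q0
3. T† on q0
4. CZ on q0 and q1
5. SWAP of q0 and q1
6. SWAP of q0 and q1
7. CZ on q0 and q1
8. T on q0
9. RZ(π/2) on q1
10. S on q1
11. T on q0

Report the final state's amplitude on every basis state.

After the circuit, the state carries amplitude -sqrt(3)*exp(3*I*pi/4)/2 on |00>, 0 on |01>, -I/2 on |10>, 0 on |11>. Key observation: the block from step 3 through step 8 cancels to the identity and can be dropped.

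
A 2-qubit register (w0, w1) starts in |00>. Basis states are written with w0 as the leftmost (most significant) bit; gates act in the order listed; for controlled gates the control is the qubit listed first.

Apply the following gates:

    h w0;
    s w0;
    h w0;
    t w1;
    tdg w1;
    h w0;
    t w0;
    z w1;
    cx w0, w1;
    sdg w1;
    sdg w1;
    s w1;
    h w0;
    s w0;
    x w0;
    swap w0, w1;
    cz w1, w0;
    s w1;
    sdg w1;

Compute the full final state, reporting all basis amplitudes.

The resulting statevector has amplitude I/2 on |00>, 1/2 on |01>, -exp(3*I*pi/4)/2 on |10>, -exp(I*pi/4)/2 on |11>.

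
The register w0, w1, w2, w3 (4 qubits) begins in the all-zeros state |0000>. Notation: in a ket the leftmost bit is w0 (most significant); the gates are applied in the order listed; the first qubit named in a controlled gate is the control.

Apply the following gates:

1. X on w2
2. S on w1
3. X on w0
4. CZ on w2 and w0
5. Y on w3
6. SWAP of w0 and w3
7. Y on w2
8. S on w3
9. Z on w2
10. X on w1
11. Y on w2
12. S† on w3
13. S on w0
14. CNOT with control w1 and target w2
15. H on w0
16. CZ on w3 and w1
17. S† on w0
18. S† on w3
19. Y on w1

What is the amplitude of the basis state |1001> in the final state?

|1001> carries amplitude sqrt(2)*I/2 in the final state.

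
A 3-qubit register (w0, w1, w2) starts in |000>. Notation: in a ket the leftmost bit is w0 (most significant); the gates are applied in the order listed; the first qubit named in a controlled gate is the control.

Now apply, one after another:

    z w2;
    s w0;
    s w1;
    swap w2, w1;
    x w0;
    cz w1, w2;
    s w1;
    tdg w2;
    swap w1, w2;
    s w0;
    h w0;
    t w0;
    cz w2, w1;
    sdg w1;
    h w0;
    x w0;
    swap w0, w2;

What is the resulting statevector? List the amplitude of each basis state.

After the circuit, the state carries amplitude exp(3*I*pi/4)/2 + I/2 on |000>, -exp(3*I*pi/4)/2 + I/2 on |001>, and 0 on every other basis state.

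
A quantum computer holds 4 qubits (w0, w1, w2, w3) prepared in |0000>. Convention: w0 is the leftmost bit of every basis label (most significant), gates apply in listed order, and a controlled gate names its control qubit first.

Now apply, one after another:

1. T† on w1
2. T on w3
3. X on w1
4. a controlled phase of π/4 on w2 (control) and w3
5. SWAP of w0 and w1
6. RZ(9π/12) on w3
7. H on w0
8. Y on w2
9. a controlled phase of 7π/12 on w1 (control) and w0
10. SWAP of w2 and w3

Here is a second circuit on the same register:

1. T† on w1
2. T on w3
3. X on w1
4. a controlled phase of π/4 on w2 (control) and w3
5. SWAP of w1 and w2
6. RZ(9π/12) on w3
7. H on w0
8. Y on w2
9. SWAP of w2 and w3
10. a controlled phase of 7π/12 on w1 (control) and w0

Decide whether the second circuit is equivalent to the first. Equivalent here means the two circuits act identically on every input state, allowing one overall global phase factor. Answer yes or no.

No, they are not equivalent — no single phase factor reconciles the two unitaries.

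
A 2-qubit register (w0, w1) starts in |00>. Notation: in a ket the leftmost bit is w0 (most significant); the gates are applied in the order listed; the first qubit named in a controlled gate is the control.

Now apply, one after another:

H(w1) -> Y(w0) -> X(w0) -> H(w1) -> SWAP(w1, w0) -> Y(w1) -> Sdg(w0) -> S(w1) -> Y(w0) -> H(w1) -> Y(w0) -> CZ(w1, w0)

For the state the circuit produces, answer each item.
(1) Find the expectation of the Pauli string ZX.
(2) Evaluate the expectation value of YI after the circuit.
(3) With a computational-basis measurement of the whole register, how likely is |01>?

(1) The expectation value of ZX is -1.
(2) The expectation value of YI is 0.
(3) Outcome |01> occurs with probability 1/2.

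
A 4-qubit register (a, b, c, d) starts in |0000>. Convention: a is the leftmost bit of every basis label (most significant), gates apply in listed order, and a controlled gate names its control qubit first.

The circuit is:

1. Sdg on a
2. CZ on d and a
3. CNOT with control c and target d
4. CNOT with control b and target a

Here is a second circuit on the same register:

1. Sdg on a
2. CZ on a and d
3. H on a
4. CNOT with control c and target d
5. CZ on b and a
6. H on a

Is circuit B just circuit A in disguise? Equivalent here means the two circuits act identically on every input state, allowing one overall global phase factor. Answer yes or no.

Yes: on every input state the two circuits agree up to one overall phase factor.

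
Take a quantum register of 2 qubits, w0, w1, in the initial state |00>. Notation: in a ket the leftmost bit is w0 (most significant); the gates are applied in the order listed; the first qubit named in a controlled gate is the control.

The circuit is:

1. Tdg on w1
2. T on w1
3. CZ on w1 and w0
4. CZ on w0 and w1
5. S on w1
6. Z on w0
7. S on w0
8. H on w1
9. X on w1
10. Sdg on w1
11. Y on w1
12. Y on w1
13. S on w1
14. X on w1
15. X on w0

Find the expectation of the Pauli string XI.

In the final state, XI has expectation 0. Key observation: gates 9-14 undo each other exactly, leaving only the rest of the circuit to track.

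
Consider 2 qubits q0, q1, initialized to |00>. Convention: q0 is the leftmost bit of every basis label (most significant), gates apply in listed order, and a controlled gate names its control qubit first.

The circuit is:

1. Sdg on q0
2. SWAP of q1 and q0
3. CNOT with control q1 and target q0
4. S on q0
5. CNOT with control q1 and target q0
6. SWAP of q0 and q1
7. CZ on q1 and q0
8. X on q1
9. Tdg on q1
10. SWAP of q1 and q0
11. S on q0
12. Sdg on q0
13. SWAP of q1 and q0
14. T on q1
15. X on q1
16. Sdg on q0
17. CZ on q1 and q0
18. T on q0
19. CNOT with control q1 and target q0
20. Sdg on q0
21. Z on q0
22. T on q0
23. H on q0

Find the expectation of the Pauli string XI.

The expectation value of XI is 1. Key observation: gates 8-15 undo each other exactly, leaving only the rest of the circuit to track.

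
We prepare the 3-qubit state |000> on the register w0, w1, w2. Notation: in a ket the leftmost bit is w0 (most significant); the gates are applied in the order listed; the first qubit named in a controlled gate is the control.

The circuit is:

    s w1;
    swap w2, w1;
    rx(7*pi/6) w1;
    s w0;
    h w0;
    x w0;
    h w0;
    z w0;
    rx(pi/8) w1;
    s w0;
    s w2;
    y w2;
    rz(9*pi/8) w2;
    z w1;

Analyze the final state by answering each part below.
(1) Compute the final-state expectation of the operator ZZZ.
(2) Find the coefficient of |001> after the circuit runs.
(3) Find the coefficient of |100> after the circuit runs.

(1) The observable ZZZ averages to -sqrt(2 - sqrt(2))/4 + sqrt(3*sqrt(2) + 6)/4.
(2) |001> carries amplitude sqrt(2)*I*exp(9*I*pi/16)*cos(pi/16)/4 - sqrt(2)*I*exp(9*I*pi/16)*sin(pi/16)/4 - sqrt(6)*I*exp(9*I*pi/16)*sin(pi/16)/4 - sqrt(6)*I*exp(9*I*pi/16)*cos(pi/16)/4 in the final state.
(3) |100> carries amplitude 0 in the final state.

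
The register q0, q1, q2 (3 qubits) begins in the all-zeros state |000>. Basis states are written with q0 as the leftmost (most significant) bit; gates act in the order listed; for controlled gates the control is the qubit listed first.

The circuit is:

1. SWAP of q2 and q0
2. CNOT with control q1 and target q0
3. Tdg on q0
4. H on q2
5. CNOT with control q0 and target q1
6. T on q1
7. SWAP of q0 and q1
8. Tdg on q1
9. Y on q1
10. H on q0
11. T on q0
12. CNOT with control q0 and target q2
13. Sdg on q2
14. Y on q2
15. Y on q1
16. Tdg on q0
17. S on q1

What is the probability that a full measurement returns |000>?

A full measurement returns |000> with probability 1/4.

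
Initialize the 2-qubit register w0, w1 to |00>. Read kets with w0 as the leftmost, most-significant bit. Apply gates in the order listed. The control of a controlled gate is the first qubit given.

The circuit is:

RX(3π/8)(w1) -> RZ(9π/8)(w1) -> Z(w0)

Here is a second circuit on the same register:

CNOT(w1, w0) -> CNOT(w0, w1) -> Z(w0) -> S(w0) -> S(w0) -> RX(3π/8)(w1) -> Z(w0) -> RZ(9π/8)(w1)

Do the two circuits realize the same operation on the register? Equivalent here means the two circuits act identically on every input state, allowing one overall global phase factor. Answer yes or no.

No — the two circuits implement different unitaries, even allowing a global phase.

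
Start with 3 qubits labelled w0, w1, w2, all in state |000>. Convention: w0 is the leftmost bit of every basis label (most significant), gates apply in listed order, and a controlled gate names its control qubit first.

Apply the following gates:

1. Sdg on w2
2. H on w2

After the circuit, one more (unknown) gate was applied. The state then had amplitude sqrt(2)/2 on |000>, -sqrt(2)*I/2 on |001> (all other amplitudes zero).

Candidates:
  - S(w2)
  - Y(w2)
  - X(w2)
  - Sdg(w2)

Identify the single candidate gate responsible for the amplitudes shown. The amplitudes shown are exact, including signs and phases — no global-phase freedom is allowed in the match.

The applied gate was Sdg(w2).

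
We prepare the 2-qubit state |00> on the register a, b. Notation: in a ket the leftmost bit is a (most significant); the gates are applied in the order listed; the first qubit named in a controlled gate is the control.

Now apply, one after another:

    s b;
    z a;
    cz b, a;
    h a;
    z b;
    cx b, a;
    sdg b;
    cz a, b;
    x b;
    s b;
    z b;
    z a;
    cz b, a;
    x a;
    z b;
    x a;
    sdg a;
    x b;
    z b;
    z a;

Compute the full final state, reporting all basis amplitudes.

The final amplitudes are sqrt(2)*I/2 on |00>, 0 on |01>, -sqrt(2)/2 on |10>, 0 on |11>.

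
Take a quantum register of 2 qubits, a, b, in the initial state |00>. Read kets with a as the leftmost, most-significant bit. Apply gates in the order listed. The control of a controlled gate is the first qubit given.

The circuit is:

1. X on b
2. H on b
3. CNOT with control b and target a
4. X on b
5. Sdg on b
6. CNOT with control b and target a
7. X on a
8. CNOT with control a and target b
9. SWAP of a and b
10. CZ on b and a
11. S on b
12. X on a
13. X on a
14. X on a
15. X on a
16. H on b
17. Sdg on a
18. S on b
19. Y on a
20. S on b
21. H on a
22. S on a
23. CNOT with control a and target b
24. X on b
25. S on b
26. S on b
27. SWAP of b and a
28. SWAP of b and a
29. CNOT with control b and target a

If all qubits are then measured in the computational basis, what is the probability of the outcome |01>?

The probability of measuring |01> is 1/2.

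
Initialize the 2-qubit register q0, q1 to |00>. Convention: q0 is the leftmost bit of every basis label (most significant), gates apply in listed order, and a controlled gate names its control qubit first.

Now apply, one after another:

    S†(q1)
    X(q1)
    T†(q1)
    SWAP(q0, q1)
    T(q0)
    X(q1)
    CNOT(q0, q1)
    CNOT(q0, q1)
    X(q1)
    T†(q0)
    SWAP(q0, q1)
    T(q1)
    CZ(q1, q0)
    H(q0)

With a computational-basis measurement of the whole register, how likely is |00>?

The probability of measuring |00> is 0. Key observation: steps 4-11 multiply out to the identity, so the circuit reduces to the remaining gates.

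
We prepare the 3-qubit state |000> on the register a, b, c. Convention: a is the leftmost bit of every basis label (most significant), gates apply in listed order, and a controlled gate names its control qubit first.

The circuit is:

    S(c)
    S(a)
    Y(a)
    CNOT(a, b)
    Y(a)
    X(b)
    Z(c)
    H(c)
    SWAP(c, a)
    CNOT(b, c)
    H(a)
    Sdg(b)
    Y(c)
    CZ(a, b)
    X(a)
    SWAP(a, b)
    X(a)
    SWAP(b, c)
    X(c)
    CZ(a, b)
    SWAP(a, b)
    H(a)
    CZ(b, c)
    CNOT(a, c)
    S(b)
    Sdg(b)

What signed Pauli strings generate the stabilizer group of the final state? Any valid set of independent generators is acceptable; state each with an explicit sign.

One valid set of independent stabilizer generators is -XIX, +ZIZ, -IZI (any independent generating set of the same group is equally correct).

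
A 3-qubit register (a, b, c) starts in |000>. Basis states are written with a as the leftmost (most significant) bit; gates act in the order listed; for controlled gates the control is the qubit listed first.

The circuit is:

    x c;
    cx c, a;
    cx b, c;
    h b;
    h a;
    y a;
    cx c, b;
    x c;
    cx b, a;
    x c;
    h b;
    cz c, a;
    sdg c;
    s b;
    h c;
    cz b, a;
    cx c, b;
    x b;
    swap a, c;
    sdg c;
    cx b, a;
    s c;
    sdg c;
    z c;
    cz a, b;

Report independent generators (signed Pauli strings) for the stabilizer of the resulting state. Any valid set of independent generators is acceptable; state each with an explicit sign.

One valid set of independent stabilizer generators is +IXI, -IIY, -ZII (any independent generating set of the same group is equally correct).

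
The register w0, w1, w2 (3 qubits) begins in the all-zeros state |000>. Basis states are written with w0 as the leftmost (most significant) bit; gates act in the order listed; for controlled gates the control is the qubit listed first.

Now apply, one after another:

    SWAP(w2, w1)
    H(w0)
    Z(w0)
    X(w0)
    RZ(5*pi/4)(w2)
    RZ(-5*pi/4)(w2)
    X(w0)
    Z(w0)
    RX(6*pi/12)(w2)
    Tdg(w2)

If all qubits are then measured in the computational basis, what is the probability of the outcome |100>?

The probability of measuring |100> is 1/4. Key observation: the block from step 3 through step 8 cancels to the identity and can be dropped.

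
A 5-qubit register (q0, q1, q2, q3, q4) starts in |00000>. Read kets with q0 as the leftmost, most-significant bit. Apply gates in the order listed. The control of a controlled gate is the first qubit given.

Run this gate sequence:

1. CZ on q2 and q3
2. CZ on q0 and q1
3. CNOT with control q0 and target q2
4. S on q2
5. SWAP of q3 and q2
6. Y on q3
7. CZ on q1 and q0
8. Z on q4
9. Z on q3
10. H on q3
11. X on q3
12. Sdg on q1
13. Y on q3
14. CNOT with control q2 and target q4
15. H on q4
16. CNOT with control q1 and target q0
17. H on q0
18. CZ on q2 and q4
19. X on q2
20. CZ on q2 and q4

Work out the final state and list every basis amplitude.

The final amplitudes are -sqrt(2)/4 on |00100>, sqrt(2)/4 on |00101>, -sqrt(2)/4 on |00110>, sqrt(2)/4 on |00111>, -sqrt(2)/4 on |10100>, sqrt(2)/4 on |10101>, -sqrt(2)/4 on |10110>, sqrt(2)/4 on |10111>, and 0 on every other basis state.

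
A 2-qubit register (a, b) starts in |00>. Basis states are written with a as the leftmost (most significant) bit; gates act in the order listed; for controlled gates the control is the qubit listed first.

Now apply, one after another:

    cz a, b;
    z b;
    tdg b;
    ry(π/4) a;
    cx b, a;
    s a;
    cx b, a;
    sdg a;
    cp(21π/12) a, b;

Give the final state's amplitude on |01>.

The amplitude on |01> is 0.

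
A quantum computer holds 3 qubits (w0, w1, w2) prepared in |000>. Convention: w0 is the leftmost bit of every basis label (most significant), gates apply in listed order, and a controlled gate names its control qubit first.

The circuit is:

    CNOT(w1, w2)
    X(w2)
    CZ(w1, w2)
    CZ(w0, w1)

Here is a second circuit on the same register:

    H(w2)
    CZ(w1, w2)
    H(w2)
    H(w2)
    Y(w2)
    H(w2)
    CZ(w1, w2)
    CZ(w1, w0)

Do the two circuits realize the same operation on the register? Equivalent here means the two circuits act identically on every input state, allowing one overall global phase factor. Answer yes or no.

No: there is an input state on which the two circuits produce genuinely different outputs (not merely differing by a phase).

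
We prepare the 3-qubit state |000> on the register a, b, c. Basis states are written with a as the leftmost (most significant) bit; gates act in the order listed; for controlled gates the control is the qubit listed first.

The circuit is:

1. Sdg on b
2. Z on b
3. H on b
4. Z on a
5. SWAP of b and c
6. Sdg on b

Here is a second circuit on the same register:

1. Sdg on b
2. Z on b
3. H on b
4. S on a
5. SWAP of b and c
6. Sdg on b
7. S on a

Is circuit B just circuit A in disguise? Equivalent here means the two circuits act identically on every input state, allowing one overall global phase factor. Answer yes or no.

Yes — the two circuits implement the same unitary up to a global phase.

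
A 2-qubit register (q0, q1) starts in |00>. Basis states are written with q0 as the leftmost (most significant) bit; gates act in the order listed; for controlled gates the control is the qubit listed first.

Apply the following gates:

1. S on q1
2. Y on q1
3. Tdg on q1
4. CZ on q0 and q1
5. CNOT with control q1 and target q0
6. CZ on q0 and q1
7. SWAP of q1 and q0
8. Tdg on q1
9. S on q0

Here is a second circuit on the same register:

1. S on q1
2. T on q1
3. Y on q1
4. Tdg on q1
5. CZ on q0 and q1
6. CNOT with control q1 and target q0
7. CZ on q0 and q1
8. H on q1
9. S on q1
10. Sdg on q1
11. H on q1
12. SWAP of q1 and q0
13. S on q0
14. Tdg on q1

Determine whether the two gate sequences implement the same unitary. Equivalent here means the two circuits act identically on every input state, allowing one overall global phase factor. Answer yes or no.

No, they are not equivalent — no single phase factor reconciles the two unitaries.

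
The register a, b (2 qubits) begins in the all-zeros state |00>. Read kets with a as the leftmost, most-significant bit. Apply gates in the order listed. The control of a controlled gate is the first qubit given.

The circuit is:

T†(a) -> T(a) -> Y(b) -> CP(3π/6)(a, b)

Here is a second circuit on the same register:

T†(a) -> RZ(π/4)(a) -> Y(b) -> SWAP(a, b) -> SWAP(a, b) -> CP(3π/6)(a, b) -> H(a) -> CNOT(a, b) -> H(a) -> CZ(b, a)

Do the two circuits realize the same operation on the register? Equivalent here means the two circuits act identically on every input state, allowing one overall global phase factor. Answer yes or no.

No — the two circuits implement different unitaries, even allowing a global phase.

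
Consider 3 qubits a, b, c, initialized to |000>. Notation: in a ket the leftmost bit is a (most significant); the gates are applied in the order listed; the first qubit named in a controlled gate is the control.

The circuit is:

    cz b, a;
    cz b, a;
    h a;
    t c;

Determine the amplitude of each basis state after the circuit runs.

The resulting statevector has amplitude sqrt(2)/2 on |000>, sqrt(2)/2 on |100>, and 0 on every other basis state.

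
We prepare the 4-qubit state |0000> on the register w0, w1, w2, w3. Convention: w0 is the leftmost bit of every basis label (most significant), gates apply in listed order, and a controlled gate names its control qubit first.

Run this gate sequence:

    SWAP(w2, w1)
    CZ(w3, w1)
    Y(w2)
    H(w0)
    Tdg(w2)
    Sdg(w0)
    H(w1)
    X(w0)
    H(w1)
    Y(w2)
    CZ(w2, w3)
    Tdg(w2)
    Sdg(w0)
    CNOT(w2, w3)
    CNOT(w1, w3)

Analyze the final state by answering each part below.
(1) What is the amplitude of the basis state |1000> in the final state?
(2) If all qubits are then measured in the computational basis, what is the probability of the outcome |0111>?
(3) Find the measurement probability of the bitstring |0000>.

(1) |1000> carries amplitude -sqrt(2)*exp(I*pi/4)/2 in the final state.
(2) The probability of measuring |0111> is 0.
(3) The probability of measuring |0000> is 1/2.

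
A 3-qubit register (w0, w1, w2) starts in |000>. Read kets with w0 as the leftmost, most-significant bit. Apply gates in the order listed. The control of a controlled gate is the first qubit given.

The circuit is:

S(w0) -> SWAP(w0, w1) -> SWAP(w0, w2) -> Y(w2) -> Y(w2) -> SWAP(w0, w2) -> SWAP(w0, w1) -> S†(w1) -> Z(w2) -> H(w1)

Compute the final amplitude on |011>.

The amplitude on |011> is 0. Key observation: steps 2-7 multiply out to the identity, so the circuit reduces to the remaining gates.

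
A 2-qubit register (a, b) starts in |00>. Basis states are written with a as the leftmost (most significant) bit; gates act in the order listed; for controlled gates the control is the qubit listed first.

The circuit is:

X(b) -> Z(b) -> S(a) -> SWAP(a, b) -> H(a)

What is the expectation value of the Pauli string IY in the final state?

In the final state, IY has expectation 0.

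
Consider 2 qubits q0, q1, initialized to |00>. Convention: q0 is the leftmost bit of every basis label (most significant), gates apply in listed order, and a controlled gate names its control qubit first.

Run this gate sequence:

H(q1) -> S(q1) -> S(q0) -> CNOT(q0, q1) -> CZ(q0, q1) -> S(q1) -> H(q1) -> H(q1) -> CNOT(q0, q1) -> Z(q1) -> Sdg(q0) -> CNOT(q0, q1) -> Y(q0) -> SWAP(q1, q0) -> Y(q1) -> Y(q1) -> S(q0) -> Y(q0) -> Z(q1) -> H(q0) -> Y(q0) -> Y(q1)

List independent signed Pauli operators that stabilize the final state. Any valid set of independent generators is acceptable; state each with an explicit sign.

One valid set of independent stabilizer generators is -YI, +IZ (any independent generating set of the same group is equally correct).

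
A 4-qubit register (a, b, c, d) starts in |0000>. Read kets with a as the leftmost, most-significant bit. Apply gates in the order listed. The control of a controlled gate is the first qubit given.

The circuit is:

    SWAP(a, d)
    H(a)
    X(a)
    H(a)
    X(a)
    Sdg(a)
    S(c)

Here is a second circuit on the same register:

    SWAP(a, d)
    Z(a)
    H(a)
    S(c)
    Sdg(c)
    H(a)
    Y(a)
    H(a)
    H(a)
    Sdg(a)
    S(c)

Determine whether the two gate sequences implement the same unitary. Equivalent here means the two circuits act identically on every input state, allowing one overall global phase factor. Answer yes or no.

No: there is an input state on which the two circuits produce genuinely different outputs (not merely differing by a phase).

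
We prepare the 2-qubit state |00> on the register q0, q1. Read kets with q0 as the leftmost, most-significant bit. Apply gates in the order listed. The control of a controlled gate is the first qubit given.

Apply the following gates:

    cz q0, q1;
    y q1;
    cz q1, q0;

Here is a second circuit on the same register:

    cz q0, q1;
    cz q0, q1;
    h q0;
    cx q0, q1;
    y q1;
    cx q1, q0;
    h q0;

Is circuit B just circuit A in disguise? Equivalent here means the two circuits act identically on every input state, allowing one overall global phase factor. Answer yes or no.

No — the two circuits implement different unitaries, even allowing a global phase.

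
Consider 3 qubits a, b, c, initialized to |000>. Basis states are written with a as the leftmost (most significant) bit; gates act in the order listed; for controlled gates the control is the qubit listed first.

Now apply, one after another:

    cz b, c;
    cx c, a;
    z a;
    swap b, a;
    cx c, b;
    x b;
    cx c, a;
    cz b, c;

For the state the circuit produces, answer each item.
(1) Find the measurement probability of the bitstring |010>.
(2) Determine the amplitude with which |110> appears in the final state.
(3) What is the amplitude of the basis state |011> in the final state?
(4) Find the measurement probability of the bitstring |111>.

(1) The probability of measuring |010> is 1.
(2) The amplitude on |110> is 0.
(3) The final state's coefficient on |011> equals 0.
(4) A full measurement returns |111> with probability 0.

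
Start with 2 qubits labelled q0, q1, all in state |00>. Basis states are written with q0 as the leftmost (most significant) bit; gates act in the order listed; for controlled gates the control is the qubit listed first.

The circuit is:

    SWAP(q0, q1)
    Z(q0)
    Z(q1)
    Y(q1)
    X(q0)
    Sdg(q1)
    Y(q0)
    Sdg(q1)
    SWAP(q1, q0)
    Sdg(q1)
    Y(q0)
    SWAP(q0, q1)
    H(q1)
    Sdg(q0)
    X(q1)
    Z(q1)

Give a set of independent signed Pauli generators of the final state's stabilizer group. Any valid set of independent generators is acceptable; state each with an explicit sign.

The final state is stabilized by the group generated by -IX, +ZI; other independent generating sets are equally valid.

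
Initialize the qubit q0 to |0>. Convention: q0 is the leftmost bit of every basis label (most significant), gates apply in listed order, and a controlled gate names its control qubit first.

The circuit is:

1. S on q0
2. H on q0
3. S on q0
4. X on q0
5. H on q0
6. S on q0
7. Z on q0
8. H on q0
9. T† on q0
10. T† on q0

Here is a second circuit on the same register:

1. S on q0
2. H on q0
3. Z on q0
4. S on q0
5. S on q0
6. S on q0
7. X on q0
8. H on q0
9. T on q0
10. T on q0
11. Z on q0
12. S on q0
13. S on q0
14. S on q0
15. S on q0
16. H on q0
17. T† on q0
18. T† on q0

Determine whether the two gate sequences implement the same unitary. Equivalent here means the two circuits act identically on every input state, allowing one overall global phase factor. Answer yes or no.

Yes, they are equivalent — the unitaries differ by at most a global phase.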